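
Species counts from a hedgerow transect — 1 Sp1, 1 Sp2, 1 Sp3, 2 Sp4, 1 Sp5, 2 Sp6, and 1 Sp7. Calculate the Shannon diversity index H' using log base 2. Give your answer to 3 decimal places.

Total N = 1+1+1+2+1+2+1 = 9, so the proportions are 0.11111, 0.11111, 0.11111, 0.22222, 0.11111, 0.22222, 0.11111 (working shown to 5 dp, full precision carried).
Each pᵢ log₂ pᵢ term: 0.11111×(-3.16993)=-0.35221, 0.11111×(-3.16993)=-0.35221, 0.11111×(-3.16993)=-0.35221, 0.22222×(-2.16993)=-0.48221, 0.11111×(-3.16993)=-0.35221, 0.22222×(-2.16993)=-0.48221, 0.11111×(-3.16993)=-0.35221.
Sum = -2.72548, so H' = 2.725.

2.725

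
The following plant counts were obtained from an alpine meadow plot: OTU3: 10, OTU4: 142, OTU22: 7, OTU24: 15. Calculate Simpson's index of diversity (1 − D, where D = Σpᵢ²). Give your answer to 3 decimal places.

Total N = 10+142+7+15 = 174, so the proportions are 0.05747, 0.81609, 0.04023, 0.08621 (working shown to 5 dp, full precision carried).
D = 0.05747² + 0.81609² + 0.04023² + 0.08621² = 0.00330 + 0.66601 + 0.00162 + 0.00743 = 0.67836.
So 1 − D = 0.32164, i.e. 0.322 to 3 decimal places.

0.322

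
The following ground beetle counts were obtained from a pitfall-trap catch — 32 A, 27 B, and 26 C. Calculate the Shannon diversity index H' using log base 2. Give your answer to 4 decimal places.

1.5789

Total N = 32+27+26 = 85, so the proportions are 0.376471, 0.317647, 0.305882 (working shown to 6 dp, full precision carried).
Each pᵢ log₂ pᵢ term: 0.376471×(-1.409391)=-0.530594, 0.317647×(-1.654503)=-0.525548, 0.305882×(-1.708951)=-0.522738.
Sum = -1.578880, so H' = 1.5789.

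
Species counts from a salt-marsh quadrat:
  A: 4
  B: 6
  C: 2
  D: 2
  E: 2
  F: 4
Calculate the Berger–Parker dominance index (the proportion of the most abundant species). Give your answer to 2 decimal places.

Total N = 4+6+2+2+2+4 = 20, so the proportions are 0.2, 0.3, 0.1, 0.1, 0.1, 0.2 (working shown to 4 dp, full precision carried).
The largest proportion is 0.3, i.e. d = 0.30 to 2 decimal places.

0.30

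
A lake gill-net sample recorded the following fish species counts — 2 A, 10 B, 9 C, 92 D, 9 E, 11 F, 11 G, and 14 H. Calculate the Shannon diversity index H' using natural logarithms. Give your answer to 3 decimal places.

Total N = 2+10+9+92+9+11+11+14 = 158, so the proportions are 0.01266, 0.06329, 0.05696, 0.58228, 0.05696, 0.06962, 0.06962, 0.08861 (working shown to 5 dp, full precision carried).
Each pᵢ ln pᵢ term: 0.01266×(-4.36945)=-0.05531, 0.06329×(-2.76001)=-0.17468, 0.05696×(-2.86537)=-0.16322, 0.58228×(-0.54081)=-0.31490, 0.05696×(-2.86537)=-0.16322, 0.06962×(-2.66470)=-0.18552, 0.06962×(-2.66470)=-0.18552, 0.08861×(-2.42354)=-0.21474.
Sum = -1.45711, so H' = 1.457.

1.457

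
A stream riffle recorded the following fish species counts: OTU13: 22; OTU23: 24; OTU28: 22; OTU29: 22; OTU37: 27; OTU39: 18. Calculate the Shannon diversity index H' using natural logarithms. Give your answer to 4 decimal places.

Total N = 22+24+22+22+27+18 = 135, so the proportions are 0.162963, 0.177778, 0.162963, 0.162963, 0.2, 0.133333 (working shown to 6 dp, full precision carried).
Each pᵢ ln pᵢ term: 0.162963×(-1.814232)=-0.295653, 0.177778×(-1.727221)=-0.307062, 0.162963×(-1.814232)=-0.295653, 0.162963×(-1.814232)=-0.295653, 0.2×(-1.609438)=-0.321888, 0.133333×(-2.014903)=-0.268654.
Sum = -1.784561, so H' = 1.7846.

1.7846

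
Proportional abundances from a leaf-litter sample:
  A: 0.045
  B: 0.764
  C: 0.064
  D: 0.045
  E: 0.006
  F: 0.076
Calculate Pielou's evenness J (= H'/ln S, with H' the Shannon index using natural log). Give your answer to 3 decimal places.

H' = −Σ pᵢ ln pᵢ = −((-0.13955) + (-0.20566) + (-0.17593) + (-0.13955) + (-0.03070) + (-0.19585)) = 0.88724 (working shown to 5 dp, full precision carried).
With S = 6 species, ln S = 1.79176, so J = 0.88724/1.79176 = 0.49518, i.e. 0.495 to 3 decimal places.

0.495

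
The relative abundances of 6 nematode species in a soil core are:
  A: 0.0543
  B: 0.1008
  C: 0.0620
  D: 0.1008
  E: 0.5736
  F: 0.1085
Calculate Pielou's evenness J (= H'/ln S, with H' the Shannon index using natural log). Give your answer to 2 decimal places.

H' = −Σ pᵢ ln pᵢ = −((-0.1582) + (-0.2313) + (-0.1724) + (-0.2313) + (-0.3188) + (-0.2410)) = 1.3530 (working shown to 4 dp, full precision carried).
With S = 6 species, ln S = 1.7918, so J = 1.3530/1.7918 = 0.7551, i.e. 0.76 to 2 decimal places.

0.76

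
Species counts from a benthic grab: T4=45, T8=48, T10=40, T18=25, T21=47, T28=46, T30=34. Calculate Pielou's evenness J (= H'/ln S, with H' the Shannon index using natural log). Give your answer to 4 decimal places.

Total N = 45+48+40+25+47+46+34 = 285, so the proportions are 0.1578947, 0.1684211, 0.1403509, 0.0877193, 0.1649123, 0.1614035, 0.1192982 (working shown to 7 dp, full precision carried).
H' = −Σ pᵢ ln pᵢ = −((-0.2914463) + (-0.3000064) + (-0.2755943) + (-0.2134749) + (-0.2972283) + (-0.2943754) + (-0.2536434)) = 1.9257691.
With S = 7 species, ln S = 1.9459101, so J = 1.9257691/1.9459101 = 0.9896495, i.e. 0.9896 to 4 decimal places.

0.9896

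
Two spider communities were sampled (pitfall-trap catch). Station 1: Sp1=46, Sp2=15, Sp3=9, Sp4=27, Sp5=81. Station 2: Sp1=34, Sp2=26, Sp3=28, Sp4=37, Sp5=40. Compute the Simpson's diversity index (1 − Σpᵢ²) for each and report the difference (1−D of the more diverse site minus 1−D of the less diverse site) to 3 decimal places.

Station 1: N=178, proportions 0.258427, 0.08427, 0.050562, 0.151685, 0.455056, giving 1−D = 0.693473 (working shown to 6 dp, full precision carried).
Station 2: N=165, proportions 0.206061, 0.157576, 0.169697, 0.224242, 0.242424, giving 1−D = 0.794858.
Difference = |0.693473 − 0.794858| = 0.101385, i.e. 0.101 to 3 decimal places.

0.101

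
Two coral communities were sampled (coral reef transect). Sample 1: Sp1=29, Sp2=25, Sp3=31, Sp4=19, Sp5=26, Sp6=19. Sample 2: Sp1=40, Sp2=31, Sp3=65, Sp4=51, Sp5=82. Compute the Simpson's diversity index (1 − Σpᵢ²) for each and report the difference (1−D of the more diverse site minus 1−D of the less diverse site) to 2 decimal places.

0.05

Sample 1: N=149, proportions 0.19463, 0.16779, 0.20805, 0.12752, 0.1745, 0.12752, giving 1−D = 0.82771 (working shown to 5 dp, full precision carried).
Sample 2: N=269, proportions 0.1487, 0.11524, 0.24164, 0.18959, 0.30483, giving 1−D = 0.77735.
Difference = |0.82771 − 0.77735| = 0.05036, i.e. 0.05 to 2 decimal places.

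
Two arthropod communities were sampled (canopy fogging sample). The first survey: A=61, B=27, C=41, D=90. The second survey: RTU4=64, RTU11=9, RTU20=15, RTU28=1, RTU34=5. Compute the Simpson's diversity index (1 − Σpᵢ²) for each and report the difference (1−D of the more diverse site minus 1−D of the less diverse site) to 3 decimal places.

0.204

The first survey: N=219, proportions 0.27854, 0.12329, 0.18721, 0.41096, giving 1−D = 0.70328 (working shown to 5 dp, full precision carried).
The second survey: N=94, proportions 0.68085, 0.09574, 0.15957, 0.01064, 0.05319, giving 1−D = 0.49887.
Difference = |0.70328 − 0.49887| = 0.20441, i.e. 0.204 to 3 decimal places.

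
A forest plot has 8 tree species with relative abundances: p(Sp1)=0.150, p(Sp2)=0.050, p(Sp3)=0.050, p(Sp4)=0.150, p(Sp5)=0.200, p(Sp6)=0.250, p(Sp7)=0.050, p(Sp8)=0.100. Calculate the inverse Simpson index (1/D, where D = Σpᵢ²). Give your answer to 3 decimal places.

6.061

D = 0.15² + 0.05² + 0.05² + 0.15² + 0.2² + 0.25² + 0.05² + 0.1² = 0.0225000 + 0.0025000 + 0.0025000 + 0.0225000 + 0.0400000 + 0.0625000 + 0.0025000 + 0.0100000 = 0.1650000 (working shown to 7 dp, full precision carried).
So 1/D = 6.06061, i.e. 6.061 to 3 decimal places.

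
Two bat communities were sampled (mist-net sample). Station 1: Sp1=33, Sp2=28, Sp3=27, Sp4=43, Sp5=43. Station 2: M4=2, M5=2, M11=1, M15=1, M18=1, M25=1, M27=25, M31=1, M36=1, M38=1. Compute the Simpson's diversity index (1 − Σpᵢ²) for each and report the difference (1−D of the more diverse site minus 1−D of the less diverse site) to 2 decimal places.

0.29

Station 1: N=174, proportions 0.1897, 0.1609, 0.1552, 0.2471, 0.2471, giving 1−D = 0.7919 (working shown to 4 dp, full precision carried).
Station 2: N=36, proportions 0.0556, 0.0556, 0.0278, 0.0278, 0.0278, 0.0278, 0.6944, 0.0278, 0.0278, 0.0278, giving 1−D = 0.5062.
Difference = |0.7919 − 0.5062| = 0.2857, i.e. 0.29 to 2 decimal places.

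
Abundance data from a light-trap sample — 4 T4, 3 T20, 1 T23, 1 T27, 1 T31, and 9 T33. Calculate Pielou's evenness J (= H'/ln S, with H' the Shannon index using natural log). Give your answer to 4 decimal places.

Total N = 4+3+1+1+1+9 = 19, so the proportions are 0.210526, 0.157895, 0.052632, 0.052632, 0.052632, 0.473684 (working shown to 6 dp, full precision carried).
H' = −Σ pᵢ ln pᵢ = −((-0.328030) + (-0.291446) + (-0.154970) + (-0.154970) + (-0.154970) + (-0.353944)) = 1.438332.
With S = 6 species, ln S = 1.791759, so J = 1.438332/1.791759 = 0.802748, i.e. 0.8027 to 4 decimal places.

0.8027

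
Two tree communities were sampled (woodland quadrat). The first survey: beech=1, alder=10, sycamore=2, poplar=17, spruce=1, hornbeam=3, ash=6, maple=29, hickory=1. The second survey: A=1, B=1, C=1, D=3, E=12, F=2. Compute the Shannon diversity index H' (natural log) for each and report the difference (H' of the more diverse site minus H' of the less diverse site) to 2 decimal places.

The first survey: N=70, proportions 0.0143, 0.1429, 0.0286, 0.2429, 0.0143, 0.0429, 0.0857, 0.4143, 0.0143, giving H' = 1.6160 (working shown to 4 dp, full precision carried).
The second survey: N=20, proportions 0.05, 0.05, 0.05, 0.15, 0.6, 0.1, giving H' = 1.2707.
Difference = |1.6160 − 1.2707| = 0.3453, i.e. 0.35 to 2 decimal places.

0.35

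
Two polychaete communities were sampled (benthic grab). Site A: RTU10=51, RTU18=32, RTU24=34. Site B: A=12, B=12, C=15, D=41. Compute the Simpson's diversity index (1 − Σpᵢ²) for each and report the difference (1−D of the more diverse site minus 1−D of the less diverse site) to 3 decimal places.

Site A: N=117, proportions 0.4359, 0.2735, 0.2906, giving 1−D = 0.65074 (working shown to 5 dp, full precision carried).
Site B: N=80, proportions 0.15, 0.15, 0.1875, 0.5125, giving 1−D = 0.65719.
Difference = |0.65074 − 0.65719| = 0.00645, i.e. 0.006 to 3 decimal places.

0.006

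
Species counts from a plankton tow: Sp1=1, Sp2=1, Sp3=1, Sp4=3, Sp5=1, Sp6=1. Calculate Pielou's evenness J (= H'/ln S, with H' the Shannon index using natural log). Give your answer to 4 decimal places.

0.9306

Total N = 1+1+1+3+1+1 = 8, so the proportions are 0.125, 0.125, 0.125, 0.375, 0.125, 0.125 (working shown to 6 dp, full precision carried).
H' = −Σ pᵢ ln pᵢ = −((-0.259930) + (-0.259930) + (-0.259930) + (-0.367811) + (-0.259930) + (-0.259930)) = 1.667462.
With S = 6 species, ln S = 1.791759, so J = 1.667462/1.791759 = 0.930628, i.e. 0.9306 to 4 decimal places.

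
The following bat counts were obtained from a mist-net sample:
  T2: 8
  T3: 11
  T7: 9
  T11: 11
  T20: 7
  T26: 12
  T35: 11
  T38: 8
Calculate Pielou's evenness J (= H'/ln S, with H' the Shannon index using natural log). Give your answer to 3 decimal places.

Total N = 8+11+9+11+7+12+11+8 = 77, so the proportions are 0.1039, 0.14286, 0.11688, 0.14286, 0.09091, 0.15584, 0.14286, 0.1039 (working shown to 5 dp, full precision carried).
H' = −Σ pᵢ ln pᵢ = −((-0.23526) + (-0.27799) + (-0.25090) + (-0.27799) + (-0.21799) + (-0.28970) + (-0.27799) + (-0.23526)) = 2.06307.
With S = 8 species, ln S = 2.07944, so J = 2.06307/2.07944 = 0.99213, i.e. 0.992 to 3 decimal places.

0.992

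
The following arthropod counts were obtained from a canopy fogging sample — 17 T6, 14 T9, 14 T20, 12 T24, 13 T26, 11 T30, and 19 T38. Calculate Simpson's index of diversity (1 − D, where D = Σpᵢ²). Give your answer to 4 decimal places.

Total N = 17+14+14+12+13+11+19 = 100, so the proportions are 0.17, 0.14, 0.14, 0.12, 0.13, 0.11, 0.19 (working shown to 6 dp, full precision carried).
D = 0.17² + 0.14² + 0.14² + 0.12² + 0.13² + 0.11² + 0.19² = 0.028900 + 0.019600 + 0.019600 + 0.014400 + 0.016900 + 0.012100 + 0.036100 = 0.147600.
So 1 − D = 0.852400, i.e. 0.8524 to 4 decimal places.

0.8524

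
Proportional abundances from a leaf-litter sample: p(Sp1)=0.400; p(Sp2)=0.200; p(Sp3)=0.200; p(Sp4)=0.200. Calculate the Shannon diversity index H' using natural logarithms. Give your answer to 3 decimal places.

Each pᵢ ln pᵢ term (working shown to 5 dp, full precision carried): 0.4×(-0.91629)=-0.36652, 0.2×(-1.60944)=-0.32189, 0.2×(-1.60944)=-0.32189, 0.2×(-1.60944)=-0.32189.
Sum = -1.33218, so H' = 1.332.

1.332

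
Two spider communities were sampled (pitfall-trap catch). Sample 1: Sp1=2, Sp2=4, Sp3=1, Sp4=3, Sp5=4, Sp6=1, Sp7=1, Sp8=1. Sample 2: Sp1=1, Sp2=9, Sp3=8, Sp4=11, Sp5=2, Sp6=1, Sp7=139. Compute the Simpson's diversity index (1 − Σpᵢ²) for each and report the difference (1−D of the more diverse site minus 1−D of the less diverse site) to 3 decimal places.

Sample 1: N=17, proportions 0.11765, 0.23529, 0.05882, 0.17647, 0.23529, 0.05882, 0.05882, 0.05882, giving 1−D = 0.83045 (working shown to 5 dp, full precision carried).
Sample 2: N=171, proportions 0.00585, 0.05263, 0.04678, 0.06433, 0.0117, 0.00585, 0.81287, giving 1−D = 0.32995.
Difference = |0.83045 − 0.32995| = 0.50050, i.e. 0.501 to 3 decimal places.

0.501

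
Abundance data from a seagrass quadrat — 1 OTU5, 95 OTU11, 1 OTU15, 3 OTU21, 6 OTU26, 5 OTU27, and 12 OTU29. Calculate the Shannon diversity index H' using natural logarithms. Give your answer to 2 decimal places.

0.87

Total N = 1+95+1+3+6+5+12 = 123, so the proportions are 0.0081, 0.7724, 0.0081, 0.0244, 0.0488, 0.0407, 0.0976 (working shown to 4 dp, full precision carried).
Each pᵢ ln pᵢ term: 0.0081×(-4.8122)=-0.0391, 0.7724×(-0.2583)=-0.1995, 0.0081×(-4.8122)=-0.0391, 0.0244×(-3.7136)=-0.0906, 0.0488×(-3.0204)=-0.1473, 0.0407×(-3.2027)=-0.1302, 0.0976×(-2.3273)=-0.2271.
Sum = -0.8729, so H' = 0.87.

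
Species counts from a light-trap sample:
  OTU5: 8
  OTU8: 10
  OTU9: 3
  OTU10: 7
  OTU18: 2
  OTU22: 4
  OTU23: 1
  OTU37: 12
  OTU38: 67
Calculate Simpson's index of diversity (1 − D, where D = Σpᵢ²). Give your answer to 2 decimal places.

0.62

Total N = 8+10+3+7+2+4+1+12+67 = 114, so the proportions are 0.0702, 0.0877, 0.0263, 0.0614, 0.0175, 0.0351, 0.0088, 0.1053, 0.5877 (working shown to 4 dp, full precision carried).
D = 0.0702² + 0.0877² + 0.0263² + 0.0614² + 0.0175² + 0.0351² + 0.0088² + 0.1053² + 0.5877² = 0.0049 + 0.0077 + 0.0007 + 0.0038 + 0.0003 + 0.0012 + 0.0001 + 0.0111 + 0.3454 = 0.3752.
So 1 − D = 0.6248, i.e. 0.62 to 2 decimal places.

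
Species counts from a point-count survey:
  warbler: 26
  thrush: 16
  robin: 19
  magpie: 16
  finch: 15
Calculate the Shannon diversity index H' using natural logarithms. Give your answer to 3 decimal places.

1.587

Total N = 26+16+19+16+15 = 92, so the proportions are 0.28261, 0.17391, 0.20652, 0.17391, 0.16304 (working shown to 5 dp, full precision carried).
Each pᵢ ln pᵢ term: 0.28261×(-1.26369)=-0.35713, 0.17391×(-1.74920)=-0.30421, 0.20652×(-1.57735)=-0.32576, 0.17391×(-1.74920)=-0.30421, 0.16304×(-1.81374)=-0.29572.
Sum = -1.58702, so H' = 1.587.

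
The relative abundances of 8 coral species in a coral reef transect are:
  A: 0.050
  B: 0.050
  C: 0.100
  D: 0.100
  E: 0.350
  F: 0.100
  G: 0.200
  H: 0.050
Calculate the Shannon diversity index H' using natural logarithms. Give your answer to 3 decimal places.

Each pᵢ ln pᵢ term (working shown to 5 dp, full precision carried): 0.05×(-2.99573)=-0.14979, 0.05×(-2.99573)=-0.14979, 0.1×(-2.30259)=-0.23026, 0.1×(-2.30259)=-0.23026, 0.35×(-1.04982)=-0.36744, 0.1×(-2.30259)=-0.23026, 0.2×(-1.60944)=-0.32189, 0.05×(-2.99573)=-0.14979.
Sum = -1.82946, so H' = 1.829.

1.829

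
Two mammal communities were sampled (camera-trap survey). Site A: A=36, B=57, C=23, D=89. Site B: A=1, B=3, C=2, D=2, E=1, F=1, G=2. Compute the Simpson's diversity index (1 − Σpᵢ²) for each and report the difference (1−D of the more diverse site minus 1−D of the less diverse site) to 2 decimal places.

0.14

Site A: N=205, proportions 0.17561, 0.27805, 0.1122, 0.43415, giving 1−D = 0.69078 (working shown to 5 dp, full precision carried).
Site B: N=12, proportions 0.08333, 0.25, 0.16667, 0.16667, 0.08333, 0.08333, 0.16667, giving 1−D = 0.83333.
Difference = |0.69078 − 0.83333| = 0.14255, i.e. 0.14 to 2 decimal places.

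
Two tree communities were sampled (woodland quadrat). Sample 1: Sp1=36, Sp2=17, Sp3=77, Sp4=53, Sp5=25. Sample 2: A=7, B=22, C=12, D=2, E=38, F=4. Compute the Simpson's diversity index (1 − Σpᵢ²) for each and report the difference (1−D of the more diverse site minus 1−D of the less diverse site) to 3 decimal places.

Sample 1: N=208, proportions 0.17308, 0.08173, 0.37019, 0.25481, 0.12019, giving 1−D = 0.74695 (working shown to 5 dp, full precision carried).
Sample 2: N=85, proportions 0.08235, 0.25882, 0.14118, 0.02353, 0.44706, 0.04706, giving 1−D = 0.70367.
Difference = |0.74695 − 0.70367| = 0.04328, i.e. 0.043 to 3 decimal places.

0.043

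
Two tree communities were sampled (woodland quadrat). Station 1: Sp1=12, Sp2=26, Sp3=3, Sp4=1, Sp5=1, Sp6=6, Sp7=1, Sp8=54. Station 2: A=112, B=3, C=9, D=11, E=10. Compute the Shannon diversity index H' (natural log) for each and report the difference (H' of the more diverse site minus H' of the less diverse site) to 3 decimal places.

Station 1: N=104, proportions 0.11538, 0.25, 0.02885, 0.00962, 0.00962, 0.05769, 0.00962, 0.51923, giving H' = 1.33688 (working shown to 5 dp, full precision carried).
Station 2: N=145, proportions 0.77241, 0.02069, 0.06207, 0.07586, 0.06897, giving H' = 0.83228.
Difference = |1.33688 − 0.83228| = 0.50460, i.e. 0.505 to 3 decimal places.

0.505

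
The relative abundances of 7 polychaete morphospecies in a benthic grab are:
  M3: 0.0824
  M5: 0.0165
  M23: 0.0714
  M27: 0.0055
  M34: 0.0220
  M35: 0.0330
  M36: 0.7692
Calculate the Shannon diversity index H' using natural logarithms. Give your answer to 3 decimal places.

Each pᵢ ln pᵢ term (working shown to 5 dp, full precision carried): 0.0824×(-2.49617)=-0.20568, 0.0165×(-4.10439)=-0.06772, 0.0714×(-2.63946)=-0.18846, 0.0055×(-5.20301)=-0.02862, 0.022×(-3.81671)=-0.08397, 0.033×(-3.41125)=-0.11257, 0.7692×(-0.26240)=-0.20184.
Sum = -0.88886, so H' = 0.889.

0.889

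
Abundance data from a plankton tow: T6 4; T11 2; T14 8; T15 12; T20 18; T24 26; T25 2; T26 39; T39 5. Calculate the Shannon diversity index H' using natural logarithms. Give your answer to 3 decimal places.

1.802

Total N = 4+2+8+12+18+26+2+39+5 = 116, so the proportions are 0.03448, 0.01724, 0.06897, 0.10345, 0.15517, 0.22414, 0.01724, 0.33621, 0.0431 (working shown to 5 dp, full precision carried).
Each pᵢ ln pᵢ term: 0.03448×(-3.36730)=-0.11611, 0.01724×(-4.06044)=-0.07001, 0.06897×(-2.67415)=-0.18442, 0.10345×(-2.26868)=-0.23469, 0.15517×(-1.86322)=-0.28912, 0.22414×(-1.49549)=-0.33520, 0.01724×(-4.06044)=-0.07001, 0.33621×(-1.09003)=-0.36648, 0.0431×(-3.14415)=-0.13552.
Sum = -1.80156, so H' = 1.802.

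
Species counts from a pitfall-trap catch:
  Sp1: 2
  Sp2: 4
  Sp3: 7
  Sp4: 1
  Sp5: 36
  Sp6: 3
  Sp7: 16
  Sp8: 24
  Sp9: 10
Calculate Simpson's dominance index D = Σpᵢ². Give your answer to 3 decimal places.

0.217

Total N = 2+4+7+1+36+3+16+24+10 = 103, so the proportions are 0.01942, 0.03883, 0.06796, 0.00971, 0.34951, 0.02913, 0.15534, 0.23301, 0.09709 (working shown to 5 dp, full precision carried).
D = 0.01942² + 0.03883² + 0.06796² + 0.00971² + 0.34951² + 0.02913² + 0.15534² + 0.23301² + 0.09709² = 0.00038 + 0.00151 + 0.00462 + 0.00009 + 0.12216 + 0.00085 + 0.02413 + 0.05429 + 0.00943 = 0.21746.
To 3 decimal places, D = 0.217.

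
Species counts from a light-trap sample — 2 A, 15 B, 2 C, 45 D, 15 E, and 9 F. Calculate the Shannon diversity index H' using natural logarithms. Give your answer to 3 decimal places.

1.351

Total N = 2+15+2+45+15+9 = 88, so the proportions are 0.02273, 0.17045, 0.02273, 0.51136, 0.17045, 0.10227 (working shown to 5 dp, full precision carried).
Each pᵢ ln pᵢ term: 0.02273×(-3.78419)=-0.08600, 0.17045×(-1.76929)=-0.30158, 0.02273×(-3.78419)=-0.08600, 0.51136×(-0.67067)=-0.34296, 0.17045×(-1.76929)=-0.30158, 0.10227×(-2.28011)=-0.23319.
Sum = -1.35133, so H' = 1.351.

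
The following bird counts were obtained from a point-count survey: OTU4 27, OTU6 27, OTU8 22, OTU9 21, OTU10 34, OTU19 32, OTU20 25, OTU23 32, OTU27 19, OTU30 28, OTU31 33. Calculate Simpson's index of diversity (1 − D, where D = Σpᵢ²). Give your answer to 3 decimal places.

Total N = 27+27+22+21+34+32+25+32+19+28+33 = 300, so the proportions are 0.09, 0.09, 0.07333, 0.07, 0.11333, 0.10667, 0.08333, 0.10667, 0.06333, 0.09333, 0.11 (working shown to 5 dp, full precision carried).
D = 0.09² + 0.09² + 0.07333² + 0.07² + 0.11333² + 0.10667² + 0.08333² + 0.10667² + 0.06333² + 0.09333² + 0.11² = 0.00810 + 0.00810 + 0.00538 + 0.00490 + 0.01284 + 0.01138 + 0.00694 + 0.01138 + 0.00401 + 0.00871 + 0.01210 = 0.09384.
So 1 − D = 0.90616, i.e. 0.906 to 3 decimal places.

0.906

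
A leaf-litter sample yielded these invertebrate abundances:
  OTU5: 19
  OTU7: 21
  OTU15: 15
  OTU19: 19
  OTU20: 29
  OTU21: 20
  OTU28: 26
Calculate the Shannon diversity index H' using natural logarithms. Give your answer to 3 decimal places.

1.925

Total N = 19+21+15+19+29+20+26 = 149, so the proportions are 0.12752, 0.14094, 0.10067, 0.12752, 0.19463, 0.13423, 0.1745 (working shown to 5 dp, full precision carried).
Each pᵢ ln pᵢ term: 0.12752×(-2.05951)=-0.26262, 0.14094×(-1.95942)=-0.27616, 0.10067×(-2.29590)=-0.23113, 0.12752×(-2.05951)=-0.26262, 0.19463×(-1.63665)=-0.31854, 0.13423×(-2.00821)=-0.26956, 0.1745×(-1.74585)=-0.30464.
Sum = -1.92528, so H' = 1.925.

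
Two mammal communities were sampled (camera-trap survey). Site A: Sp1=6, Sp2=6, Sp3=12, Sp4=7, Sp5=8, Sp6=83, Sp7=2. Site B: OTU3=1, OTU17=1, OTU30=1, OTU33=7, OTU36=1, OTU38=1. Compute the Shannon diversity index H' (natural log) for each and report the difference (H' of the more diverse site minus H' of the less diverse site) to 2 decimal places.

0.16

Site A: N=124, proportions 0.0484, 0.0484, 0.0968, 0.0565, 0.0645, 0.6694, 0.0161, giving H' = 1.1935 (working shown to 4 dp, full precision carried).
Site B: N=12, proportions 0.0833, 0.0833, 0.0833, 0.5833, 0.0833, 0.0833, giving H' = 1.3498.
Difference = |1.1935 − 1.3498| = 0.1563, i.e. 0.16 to 2 decimal places.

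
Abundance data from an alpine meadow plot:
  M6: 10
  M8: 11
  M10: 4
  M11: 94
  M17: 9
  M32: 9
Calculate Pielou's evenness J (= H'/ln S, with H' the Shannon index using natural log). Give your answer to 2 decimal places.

Total N = 10+11+4+94+9+9 = 137, so the proportions are 0.073, 0.0803, 0.0292, 0.6861, 0.0657, 0.0657 (working shown to 4 dp, full precision carried).
H' = −Σ pᵢ ln pᵢ = −((-0.1911) + (-0.2025) + (-0.1032) + (-0.2585) + (-0.1789) + (-0.1789)) = 1.1129.
With S = 6 species, ln S = 1.7918, so J = 1.1129/1.7918 = 0.6211, i.e. 0.62 to 2 decimal places.

0.62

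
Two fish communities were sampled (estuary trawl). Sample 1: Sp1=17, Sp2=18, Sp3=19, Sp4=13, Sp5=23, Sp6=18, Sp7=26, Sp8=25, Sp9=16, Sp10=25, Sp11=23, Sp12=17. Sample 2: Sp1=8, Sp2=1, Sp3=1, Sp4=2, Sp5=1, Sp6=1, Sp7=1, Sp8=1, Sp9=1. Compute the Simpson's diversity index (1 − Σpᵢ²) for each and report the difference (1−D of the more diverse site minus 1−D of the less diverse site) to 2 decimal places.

Sample 1: N=240, proportions 0.0708, 0.075, 0.0792, 0.0542, 0.0958, 0.075, 0.1083, 0.1042, 0.0667, 0.1042, 0.0958, 0.0708, giving 1−D = 0.9133 (working shown to 4 dp, full precision carried).
Sample 2: N=17, proportions 0.4706, 0.0588, 0.0588, 0.1176, 0.0588, 0.0588, 0.0588, 0.0588, 0.0588, giving 1−D = 0.7405.
Difference = |0.9133 − 0.7405| = 0.1728, i.e. 0.17 to 2 decimal places.

0.17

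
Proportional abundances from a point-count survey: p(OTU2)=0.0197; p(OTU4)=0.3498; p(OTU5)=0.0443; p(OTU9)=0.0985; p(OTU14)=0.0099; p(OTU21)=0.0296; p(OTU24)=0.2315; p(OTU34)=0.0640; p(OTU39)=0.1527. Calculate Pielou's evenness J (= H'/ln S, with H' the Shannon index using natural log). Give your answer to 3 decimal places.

H' = −Σ pᵢ ln pᵢ = −((-0.07736) + (-0.36743) + (-0.13807) + (-0.22829) + (-0.04569) + (-0.10419) + (-0.33873) + (-0.17593) + (-0.28697)) = 1.76266 (working shown to 5 dp, full precision carried).
With S = 9 species, ln S = 2.19722, so J = 1.76266/2.19722 = 0.80222, i.e. 0.802 to 3 decimal places.

0.802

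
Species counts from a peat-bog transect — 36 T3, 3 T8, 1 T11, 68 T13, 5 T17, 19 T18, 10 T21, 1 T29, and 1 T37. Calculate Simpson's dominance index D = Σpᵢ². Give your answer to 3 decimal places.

0.310

Total N = 36+3+1+68+5+19+10+1+1 = 144, so the proportions are 0.25, 0.02083, 0.00694, 0.47222, 0.03472, 0.13194, 0.06944, 0.00694, 0.00694 (working shown to 5 dp, full precision carried).
D = 0.25² + 0.02083² + 0.00694² + 0.47222² + 0.03472² + 0.13194² + 0.06944² + 0.00694² + 0.00694² = 0.06250 + 0.00043 + 0.00005 + 0.22299 + 0.00121 + 0.01741 + 0.00482 + 0.00005 + 0.00005 = 0.30951.
To 3 decimal places, D = 0.310.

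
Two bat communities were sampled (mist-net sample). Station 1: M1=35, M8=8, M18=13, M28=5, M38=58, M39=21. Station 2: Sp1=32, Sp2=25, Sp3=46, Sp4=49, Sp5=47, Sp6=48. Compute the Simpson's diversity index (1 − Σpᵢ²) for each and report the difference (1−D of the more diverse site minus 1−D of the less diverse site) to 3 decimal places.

0.095

Station 1: N=140, proportions 0.25, 0.05714, 0.09286, 0.03571, 0.41429, 0.15, giving 1−D = 0.73020 (working shown to 5 dp, full precision carried).
Station 2: N=247, proportions 0.12955, 0.10121, 0.18623, 0.19838, 0.19028, 0.19433, giving 1−D = 0.82496.
Difference = |0.73020 − 0.82496| = 0.09476, i.e. 0.095 to 3 decimal places.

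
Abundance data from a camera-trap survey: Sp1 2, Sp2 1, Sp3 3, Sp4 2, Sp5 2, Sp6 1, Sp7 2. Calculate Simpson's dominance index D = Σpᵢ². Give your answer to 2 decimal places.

Total N = 2+1+3+2+2+1+2 = 13, so the proportions are 0.1538, 0.0769, 0.2308, 0.1538, 0.1538, 0.0769, 0.1538 (working shown to 4 dp, full precision carried).
D = 0.1538² + 0.0769² + 0.2308² + 0.1538² + 0.1538² + 0.0769² + 0.1538² = 0.0237 + 0.0059 + 0.0533 + 0.0237 + 0.0237 + 0.0059 + 0.0237 = 0.1598.
To 2 decimal places, D = 0.16.

0.16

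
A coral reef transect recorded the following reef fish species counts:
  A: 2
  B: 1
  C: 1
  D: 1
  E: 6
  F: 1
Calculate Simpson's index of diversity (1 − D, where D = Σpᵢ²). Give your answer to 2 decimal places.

0.69

Total N = 2+1+1+1+6+1 = 12, so the proportions are 0.1667, 0.0833, 0.0833, 0.0833, 0.5, 0.0833 (working shown to 4 dp, full precision carried).
D = 0.1667² + 0.0833² + 0.0833² + 0.0833² + 0.5² + 0.0833² = 0.0278 + 0.0069 + 0.0069 + 0.0069 + 0.2500 + 0.0069 = 0.3056.
So 1 − D = 0.6944, i.e. 0.69 to 2 decimal places.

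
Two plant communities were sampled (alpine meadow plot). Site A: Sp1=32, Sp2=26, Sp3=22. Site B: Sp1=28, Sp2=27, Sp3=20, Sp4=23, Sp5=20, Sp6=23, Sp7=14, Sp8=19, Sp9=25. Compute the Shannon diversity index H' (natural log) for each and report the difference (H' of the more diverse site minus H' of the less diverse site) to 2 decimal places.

Site A: N=80, proportions 0.4, 0.325, 0.275, giving H' = 1.08681 (working shown to 5 dp, full precision carried).
Site B: N=199, proportions 0.1407, 0.13568, 0.1005, 0.11558, 0.1005, 0.11558, 0.07035, 0.09548, 0.12563, giving H' = 2.17916.
Difference = |1.08681 − 2.17916| = 1.09235, i.e. 1.09 to 2 decimal places.

1.09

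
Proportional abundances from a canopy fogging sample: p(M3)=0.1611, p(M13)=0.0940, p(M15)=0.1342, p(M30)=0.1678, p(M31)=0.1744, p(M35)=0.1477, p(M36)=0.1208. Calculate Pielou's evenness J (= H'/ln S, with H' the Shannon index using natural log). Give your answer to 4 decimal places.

0.9907

H' = −Σ pᵢ ln pᵢ = −((-0.294125) + (-0.222259) + (-0.269531) + (-0.299520) + (-0.304573) + (-0.282487) + (-0.255325)) = 1.927820 (working shown to 6 dp, full precision carried).
With S = 7 species, ln S = 1.945910, so J = 1.927820/1.945910 = 0.990703, i.e. 0.9907 to 4 decimal places.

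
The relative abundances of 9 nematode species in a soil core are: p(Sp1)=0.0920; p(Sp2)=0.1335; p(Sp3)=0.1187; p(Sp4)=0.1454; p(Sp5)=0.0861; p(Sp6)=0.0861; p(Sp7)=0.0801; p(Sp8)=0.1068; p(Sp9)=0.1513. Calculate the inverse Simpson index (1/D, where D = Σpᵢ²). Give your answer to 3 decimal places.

D = 0.092² + 0.1335² + 0.1187² + 0.1454² + 0.0861² + 0.0861² + 0.0801² + 0.1068² + 0.1513² = 0.0084640 + 0.0178223 + 0.0140897 + 0.0211412 + 0.0074132 + 0.0074132 + 0.0064160 + 0.0114062 + 0.0228917 = 0.1170575 (working shown to 7 dp, full precision carried).
So 1/D = 8.54281, i.e. 8.543 to 3 decimal places.

8.543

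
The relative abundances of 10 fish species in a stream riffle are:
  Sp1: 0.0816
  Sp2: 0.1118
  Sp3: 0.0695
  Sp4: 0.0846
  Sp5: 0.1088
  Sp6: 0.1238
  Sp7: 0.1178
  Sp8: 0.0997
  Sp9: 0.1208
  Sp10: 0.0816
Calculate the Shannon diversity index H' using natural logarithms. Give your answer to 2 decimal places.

Each pᵢ ln pᵢ term (working shown to 4 dp, full precision carried): 0.0816×(-2.5059)=-0.2045, 0.1118×(-2.1910)=-0.2450, 0.0695×(-2.6664)=-0.1853, 0.0846×(-2.4698)=-0.2089, 0.1088×(-2.2182)=-0.2413, 0.1238×(-2.0891)=-0.2586, 0.1178×(-2.1388)=-0.2519, 0.0997×(-2.3056)=-0.2299, 0.1208×(-2.1136)=-0.2553, 0.0816×(-2.5059)=-0.2045.
Sum = -2.2853, so H' = 2.29.

2.29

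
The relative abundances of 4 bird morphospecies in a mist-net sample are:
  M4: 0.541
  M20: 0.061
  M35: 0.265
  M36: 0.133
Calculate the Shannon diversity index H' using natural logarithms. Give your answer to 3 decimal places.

Each pᵢ ln pᵢ term (working shown to 5 dp, full precision carried): 0.541×(-0.61434)=-0.33236, 0.061×(-2.79688)=-0.17061, 0.265×(-1.32803)=-0.35193, 0.133×(-2.01741)=-0.26832.
Sum = -1.12321, so H' = 1.123.

1.123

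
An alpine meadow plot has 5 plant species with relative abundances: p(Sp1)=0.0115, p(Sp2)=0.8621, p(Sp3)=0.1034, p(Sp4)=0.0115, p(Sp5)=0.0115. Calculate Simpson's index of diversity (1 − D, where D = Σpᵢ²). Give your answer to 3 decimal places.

D = 0.0115² + 0.8621² + 0.1034² + 0.0115² + 0.0115² = 0.00013 + 0.74322 + 0.01069 + 0.00013 + 0.00013 = 0.75430 (working shown to 5 dp, full precision carried).
So 1 − D = 0.24570, i.e. 0.246 to 3 decimal places.

0.246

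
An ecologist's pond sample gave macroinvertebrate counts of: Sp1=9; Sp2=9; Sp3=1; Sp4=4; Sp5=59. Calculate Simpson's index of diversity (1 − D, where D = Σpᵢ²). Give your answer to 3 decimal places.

0.456

Total N = 9+9+1+4+59 = 82, so the proportions are 0.10976, 0.10976, 0.0122, 0.04878, 0.71951 (working shown to 5 dp, full precision carried).
D = 0.10976² + 0.10976² + 0.0122² + 0.04878² + 0.71951² = 0.01205 + 0.01205 + 0.00015 + 0.00238 + 0.51770 = 0.54432.
So 1 − D = 0.45568, i.e. 0.456 to 3 decimal places.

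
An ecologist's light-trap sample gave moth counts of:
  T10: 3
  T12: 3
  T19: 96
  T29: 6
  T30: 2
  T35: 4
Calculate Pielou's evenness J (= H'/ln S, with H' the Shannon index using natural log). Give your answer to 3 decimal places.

0.379

Total N = 3+3+96+6+2+4 = 114, so the proportions are 0.02632, 0.02632, 0.84211, 0.05263, 0.01754, 0.03509 (working shown to 5 dp, full precision carried).
H' = −Σ pᵢ ln pᵢ = −((-0.09573) + (-0.09573) + (-0.14472) + (-0.15497) + (-0.07093) + (-0.11754)) = 0.67961.
With S = 6 species, ln S = 1.79176, so J = 0.67961/1.79176 = 0.37930, i.e. 0.379 to 3 decimal places.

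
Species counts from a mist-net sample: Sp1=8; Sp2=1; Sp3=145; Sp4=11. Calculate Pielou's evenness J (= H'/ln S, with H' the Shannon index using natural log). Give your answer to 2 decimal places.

Total N = 8+1+145+11 = 165, so the proportions are 0.0485, 0.0061, 0.8788, 0.0667 (working shown to 4 dp, full precision carried).
H' = −Σ pᵢ ln pᵢ = −((-0.1467) + (-0.0309) + (-0.1135) + (-0.1805)) = 0.4718.
With S = 4 species, ln S = 1.3863, so J = 0.4718/1.3863 = 0.3403, i.e. 0.34 to 2 decimal places.

0.34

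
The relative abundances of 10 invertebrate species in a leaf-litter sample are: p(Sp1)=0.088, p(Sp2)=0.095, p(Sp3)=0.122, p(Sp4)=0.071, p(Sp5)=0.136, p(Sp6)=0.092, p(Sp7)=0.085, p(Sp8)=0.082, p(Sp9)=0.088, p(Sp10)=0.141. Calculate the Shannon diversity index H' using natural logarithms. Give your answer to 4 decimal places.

Each pᵢ ln pᵢ term (working shown to 6 dp, full precision carried): 0.088×(-2.430418)=-0.213877, 0.095×(-2.353878)=-0.223618, 0.122×(-2.103734)=-0.256656, 0.071×(-2.645075)=-0.187800, 0.136×(-1.995100)=-0.271334, 0.092×(-2.385967)=-0.219509, 0.085×(-2.465104)=-0.209534, 0.082×(-2.501036)=-0.205085, 0.088×(-2.430418)=-0.213877, 0.141×(-1.958995)=-0.276218.
Sum = -2.277508, so H' = 2.2775.

2.2775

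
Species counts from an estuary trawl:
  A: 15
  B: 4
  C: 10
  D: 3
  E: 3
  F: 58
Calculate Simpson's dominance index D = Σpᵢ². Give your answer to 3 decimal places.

Total N = 15+4+10+3+3+58 = 93, so the proportions are 0.16129, 0.04301, 0.10753, 0.03226, 0.03226, 0.62366 (working shown to 5 dp, full precision carried).
D = 0.16129² + 0.04301² + 0.10753² + 0.03226² + 0.03226² + 0.62366² = 0.02601 + 0.00185 + 0.01156 + 0.00104 + 0.00104 + 0.38895 = 0.43045.
To 3 decimal places, D = 0.430.

0.430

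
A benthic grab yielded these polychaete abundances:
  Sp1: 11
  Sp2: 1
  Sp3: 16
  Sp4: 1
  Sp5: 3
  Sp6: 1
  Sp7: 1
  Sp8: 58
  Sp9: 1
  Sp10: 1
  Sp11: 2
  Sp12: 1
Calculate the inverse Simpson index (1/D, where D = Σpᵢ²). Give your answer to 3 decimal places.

2.502

Total N = 11+1+16+1+3+1+1+58+1+1+2+1 = 97, so the proportions are 0.113402, 0.010309, 0.164948, 0.010309, 0.030928, 0.010309, 0.010309, 0.597938, 0.010309, 0.010309, 0.020619, 0.010309 (working shown to 6 dp, full precision carried).
D = 0.113402² + 0.010309² + 0.164948² + 0.010309² + 0.030928² + 0.010309² + 0.010309² + 0.597938² + 0.010309² + 0.010309² + 0.020619² + 0.010309² = 0.012860 + 0.000106 + 0.027208 + 0.000106 + 0.000957 + 0.000106 + 0.000106 + 0.357530 + 0.000106 + 0.000106 + 0.000425 + 0.000106 = 0.399724.
So 1/D = 2.50173, i.e. 2.502 to 3 decimal places.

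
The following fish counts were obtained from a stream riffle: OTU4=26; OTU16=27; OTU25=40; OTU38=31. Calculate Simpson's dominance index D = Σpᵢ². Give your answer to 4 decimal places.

0.2579

Total N = 26+27+40+31 = 124, so the proportions are 0.209677, 0.217742, 0.322581, 0.25 (working shown to 6 dp, full precision carried).
D = 0.209677² + 0.217742² + 0.322581² + 0.25² = 0.043965 + 0.047412 + 0.104058 + 0.062500 = 0.257934.
To 4 decimal places, D = 0.2579.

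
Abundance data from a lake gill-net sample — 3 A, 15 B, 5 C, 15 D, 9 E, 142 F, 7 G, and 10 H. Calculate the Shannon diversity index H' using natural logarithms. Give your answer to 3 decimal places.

Total N = 3+15+5+15+9+142+7+10 = 206, so the proportions are 0.01456, 0.07282, 0.02427, 0.07282, 0.04369, 0.68932, 0.03398, 0.04854 (working shown to 5 dp, full precision carried).
Each pᵢ ln pᵢ term: 0.01456×(-4.22926)=-0.06159, 0.07282×(-2.61983)=-0.19076, 0.02427×(-3.71844)=-0.09025, 0.07282×(-2.61983)=-0.19076, 0.04369×(-3.13065)=-0.13678, 0.68932×(-0.37205)=-0.25646, 0.03398×(-3.38197)=-0.11492, 0.04854×(-3.02529)=-0.14686.
Sum = -1.18839, so H' = 1.188.

1.188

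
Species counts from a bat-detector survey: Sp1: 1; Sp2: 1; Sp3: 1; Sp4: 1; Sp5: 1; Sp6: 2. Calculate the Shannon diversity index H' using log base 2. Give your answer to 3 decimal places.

Total N = 1+1+1+1+1+2 = 7, so the proportions are 0.14286, 0.14286, 0.14286, 0.14286, 0.14286, 0.28571 (working shown to 5 dp, full precision carried).
Each pᵢ log₂ pᵢ term: 0.14286×(-2.80735)=-0.40105, 0.14286×(-2.80735)=-0.40105, 0.14286×(-2.80735)=-0.40105, 0.14286×(-2.80735)=-0.40105, 0.14286×(-2.80735)=-0.40105, 0.28571×(-1.80735)=-0.51639.
Sum = -2.52164, so H' = 2.522.

2.522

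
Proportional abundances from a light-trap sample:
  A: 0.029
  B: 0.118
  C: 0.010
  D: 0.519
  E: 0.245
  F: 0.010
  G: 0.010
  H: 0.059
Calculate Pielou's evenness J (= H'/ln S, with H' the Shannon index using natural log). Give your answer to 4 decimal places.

0.6468

H' = −Σ pᵢ ln pᵢ = −((-0.102673) + (-0.252174) + (-0.046052) + (-0.340387) + (-0.344592) + (-0.046052) + (-0.046052) + (-0.166983)) = 1.344964 (working shown to 6 dp, full precision carried).
With S = 8 species, ln S = 2.079442, so J = 1.344964/2.079442 = 0.646791, i.e. 0.6468 to 4 decimal places.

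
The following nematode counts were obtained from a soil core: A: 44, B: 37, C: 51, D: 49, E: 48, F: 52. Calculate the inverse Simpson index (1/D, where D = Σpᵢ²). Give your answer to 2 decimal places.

Total N = 44+37+51+49+48+52 = 281, so the proportions are 0.156584, 0.131673, 0.181495, 0.174377, 0.170819, 0.185053 (working shown to 6 dp, full precision carried).
D = 0.156584² + 0.131673² + 0.181495² + 0.174377² + 0.170819² + 0.185053² = 0.024518 + 0.017338 + 0.032940 + 0.030407 + 0.029179 + 0.034245 = 0.168628.
So 1/D = 5.9302, i.e. 5.93 to 2 decimal places.

5.93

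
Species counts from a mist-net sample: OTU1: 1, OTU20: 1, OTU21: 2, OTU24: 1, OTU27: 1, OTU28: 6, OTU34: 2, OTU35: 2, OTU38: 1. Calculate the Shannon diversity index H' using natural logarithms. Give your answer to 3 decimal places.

1.956

Total N = 1+1+2+1+1+6+2+2+1 = 17, so the proportions are 0.05882, 0.05882, 0.11765, 0.05882, 0.05882, 0.35294, 0.11765, 0.11765, 0.05882 (working shown to 5 dp, full precision carried).
Each pᵢ ln pᵢ term: 0.05882×(-2.83321)=-0.16666, 0.05882×(-2.83321)=-0.16666, 0.11765×(-2.14007)=-0.25177, 0.05882×(-2.83321)=-0.16666, 0.05882×(-2.83321)=-0.16666, 0.35294×(-1.04145)=-0.36757, 0.11765×(-2.14007)=-0.25177, 0.11765×(-2.14007)=-0.25177, 0.05882×(-2.83321)=-0.16666.
Sum = -1.95619, so H' = 1.956.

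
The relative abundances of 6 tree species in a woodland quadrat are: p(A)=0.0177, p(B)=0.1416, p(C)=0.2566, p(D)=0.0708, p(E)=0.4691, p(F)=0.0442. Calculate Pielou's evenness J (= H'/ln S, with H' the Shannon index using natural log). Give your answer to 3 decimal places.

H' = −Σ pᵢ ln pᵢ = −((-0.07141) + (-0.27679) + (-0.34904) + (-0.18747) + (-0.35508) + (-0.13786)) = 1.37765 (working shown to 5 dp, full precision carried).
With S = 6 species, ln S = 1.79176, so J = 1.37765/1.79176 = 0.76888, i.e. 0.769 to 3 decimal places.

0.769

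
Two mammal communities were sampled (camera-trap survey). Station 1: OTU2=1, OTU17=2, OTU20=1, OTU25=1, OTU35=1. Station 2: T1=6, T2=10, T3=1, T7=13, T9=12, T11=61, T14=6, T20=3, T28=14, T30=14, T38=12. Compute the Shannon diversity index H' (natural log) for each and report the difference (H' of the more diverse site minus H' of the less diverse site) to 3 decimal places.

Station 1: N=6, proportions 0.16667, 0.33333, 0.16667, 0.16667, 0.16667, giving H' = 1.56071 (working shown to 5 dp, full precision carried).
Station 2: N=152, proportions 0.03947, 0.06579, 0.00658, 0.08553, 0.07895, 0.40132, 0.03947, 0.01974, 0.09211, 0.09211, 0.07895, giving H' = 1.96163.
Difference = |1.56071 − 1.96163| = 0.40092, i.e. 0.401 to 3 decimal places.

0.401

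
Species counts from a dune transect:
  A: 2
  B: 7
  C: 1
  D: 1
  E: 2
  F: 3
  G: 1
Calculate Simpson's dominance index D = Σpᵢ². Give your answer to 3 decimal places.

0.239

Total N = 2+7+1+1+2+3+1 = 17, so the proportions are 0.11765, 0.41176, 0.05882, 0.05882, 0.11765, 0.17647, 0.05882 (working shown to 5 dp, full precision carried).
D = 0.11765² + 0.41176² + 0.05882² + 0.05882² + 0.11765² + 0.17647² + 0.05882² = 0.01384 + 0.16955 + 0.00346 + 0.00346 + 0.01384 + 0.03114 + 0.00346 = 0.23875.
To 3 decimal places, D = 0.239.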